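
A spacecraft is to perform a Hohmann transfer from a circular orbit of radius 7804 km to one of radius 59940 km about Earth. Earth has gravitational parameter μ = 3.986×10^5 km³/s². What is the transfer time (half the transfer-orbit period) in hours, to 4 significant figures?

t = 8.617 hours

Semi-major axis of the transfer orbit: a_t = (7804 + 59940)/2 = 33872 km.
Half the transfer-orbit period gives t = π√(a_t³/μ) = 31020 s.
Converting: 31020 s ÷ 3600 s/hour = 8.617 hours.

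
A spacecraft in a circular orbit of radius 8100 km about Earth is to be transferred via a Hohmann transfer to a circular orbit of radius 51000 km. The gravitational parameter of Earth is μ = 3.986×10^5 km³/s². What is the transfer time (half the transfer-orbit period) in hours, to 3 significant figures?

The Hohmann ellipse has a_t = (r₁ + r₂)/2 = 29550 km.
Half the transfer-orbit period gives t = π√(a_t³/μ) = 25280 s.
Converting: 25280 s ÷ 3600 s/hour = 7.02 hours.

t = 7.02 hours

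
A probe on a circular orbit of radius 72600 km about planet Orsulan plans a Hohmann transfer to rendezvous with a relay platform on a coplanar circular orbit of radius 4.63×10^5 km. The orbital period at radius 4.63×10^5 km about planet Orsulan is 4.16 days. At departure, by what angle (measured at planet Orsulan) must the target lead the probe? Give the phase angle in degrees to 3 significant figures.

From Kepler's third law T² = 4π²r³/μ at r = 4.63×10^5 km, T = 4.16 days = 4.16 × 86400 s = 3.59424×10^5 s: μ = 4π²r³/T² = 3.03311×10^7 km³/s².
The Hohmann ellipse has a_t = (r₁ + r₂)/2 = 2.678×10^5 km.
The half-period of the transfer ellipse is t = π√(a_t³/μ) = 79050 s.
The target's mean motion on its circular orbit is ω₂ = √(μ/r₂³) = 1.748×10^-5 rad/s.
Angle swept by the target during transfer: ω₂·t = 1.382 rad = 79.18°.
Arrival is 180° from departure on the ellipse, so φ = 180° − 79.18° = 101°.

φ = 101°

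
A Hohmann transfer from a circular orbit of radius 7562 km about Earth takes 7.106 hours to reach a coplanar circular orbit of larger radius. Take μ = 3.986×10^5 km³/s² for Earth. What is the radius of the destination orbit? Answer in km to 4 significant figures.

r₂ = 52010 km

Transfer time t = 7.106 hours = 25581.6 s, and t = π√(a_t³/μ).
So a_t = (μ t²/π²)^(1/3) = (3.986×10^5 × (25581.6)² / π²)^(1/3) = 29787 km.
Since a_t = (r₁ + r₂)/2, r₂ = 2a_t − r₁ = 2×29787 − 7562 = 52012 km.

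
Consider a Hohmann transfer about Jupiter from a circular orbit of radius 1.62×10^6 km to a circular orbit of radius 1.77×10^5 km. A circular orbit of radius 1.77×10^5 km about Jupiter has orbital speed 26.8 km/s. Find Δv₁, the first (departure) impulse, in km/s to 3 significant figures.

From the circular-orbit relation v² = μ/r at r = 1.77×10^5 km: μ = v²r = (26.8)² × 1.77×10^5 = 1.27128×10^8 km³/s².
The Hohmann ellipse has a_t = (r₁ + r₂)/2 = 8.985×10^5 km.
On the circular orbit at r = 1.620×10^6 km, v_c = √(μ/r) = 8.859 km/s.
Vis-viva on the transfer ellipse at r = 1.620×10^6 km gives v_t = √[μ(2/r − 1/a_t)] = 3.932 km/s.
Δv₁ = |v_t − v_c| = |3.932 − 8.859| = 4.927 km/s.

Δv₁ = 4.93 km/s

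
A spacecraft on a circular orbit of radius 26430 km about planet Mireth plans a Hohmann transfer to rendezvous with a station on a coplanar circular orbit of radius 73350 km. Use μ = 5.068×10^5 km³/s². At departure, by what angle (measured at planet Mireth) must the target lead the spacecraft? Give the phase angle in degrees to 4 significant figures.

φ = 79.03°

Transfer-ellipse semi-major axis a_t = (r₁ + r₂)/2 = (26430 + 73350)/2 = 49890 km.
Transfer time t = π√(a_t³/μ) = 49176 s.
The target's mean motion on its circular orbit is ω₂ = √(μ/r₂³) = 3.5836×10^-5 rad/s.
Angle swept by the target during transfer: ω₂·t = 1.7623 rad = 100.97°.
The spacecraft traverses 180° on the transfer ellipse, so the target must lead by 180° − 100.97° = 79.03°.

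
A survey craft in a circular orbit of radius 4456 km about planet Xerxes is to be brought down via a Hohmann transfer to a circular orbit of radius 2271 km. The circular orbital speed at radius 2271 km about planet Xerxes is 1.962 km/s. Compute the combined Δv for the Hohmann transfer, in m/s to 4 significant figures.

From the circular-orbit relation v² = μ/r at r = 2271 km: μ = v²r = (1.962)² × 2271 = 8742.09 km³/s².
The Hohmann ellipse has a_t = (r₁ + r₂)/2 = 3363.5 km.
At r₁ the circular-orbit speed is v₁ = √(μ/r₁) = 1.40067 km/s.
Transfer-orbit speed at r₁ (vis-viva equation): v_a = √[μ(2/r₁ − 1/a_t)] = 1.15093 km/s.
First burn Δv₁ = |v_a − v₁| = 0.2497 km/s.
Circular speed at r₂: v₂ = √(μ/r₂) = 1.9620 km/s.
Transfer-orbit speed at r₂: v_p = √[μ(2/r₂ − 1/a_t)] = 2.2583 km/s.
Second burn Δv₂ = |v₂ − v_p| = 0.2963 km/s.
Δv = Δv₁ + Δv₂ = 0.2497 + 0.2963 = 0.5460 km/s.

Δv = 546.0 m/s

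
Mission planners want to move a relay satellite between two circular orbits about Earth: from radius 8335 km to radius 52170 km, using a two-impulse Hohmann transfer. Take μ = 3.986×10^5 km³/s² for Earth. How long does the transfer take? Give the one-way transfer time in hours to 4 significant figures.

t = 7.273 hours

Semi-major axis of the transfer orbit: a_t = (8335 + 52170)/2 = 30252.5 km.
By Kepler's third law the transfer-orbit period is T = 2π√(a_t³/μ), so t = T/2 = 26183 s.
Converting: 26183 s ÷ 3600 s/hour = 7.273 hours.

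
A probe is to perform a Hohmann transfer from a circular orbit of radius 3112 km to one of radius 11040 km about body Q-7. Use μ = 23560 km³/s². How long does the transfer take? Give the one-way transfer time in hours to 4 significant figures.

The Hohmann ellipse has a_t = (r₁ + r₂)/2 = 7076 km.
Transfer time t = π√(a_t³/μ) = π√((7076)³ / 23560) = 12183 s.
Converting: 12183 s ÷ 3600 s/hour = 3.384 hours.

t = 3.384 hours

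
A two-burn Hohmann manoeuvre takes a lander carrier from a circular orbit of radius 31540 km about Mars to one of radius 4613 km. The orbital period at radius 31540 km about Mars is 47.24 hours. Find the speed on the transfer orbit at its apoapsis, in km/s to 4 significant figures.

From Kepler's third law T² = 4π²r³/μ at r = 31540 km, T = 47.24 hours = 47.24 × 3600 s = 1.70064×10^5 s: μ = 4π²r³/T² = 42827.2 km³/s².
Transfer-ellipse semi-major axis a_t = (r₁ + r₂)/2 = (31540 + 4613)/2 = 18076.5 km.
The apoapsis of the transfer ellipse is at r = 31540 km.
Applying v² = μ(2/r − 1/a_t): v = 0.5887 km/s.

v = 0.5887 km/s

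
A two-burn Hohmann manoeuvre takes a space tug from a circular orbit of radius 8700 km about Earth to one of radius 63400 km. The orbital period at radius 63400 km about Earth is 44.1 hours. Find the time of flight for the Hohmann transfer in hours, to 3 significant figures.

t = 9.45 hours

From Kepler's third law T² = 4π²r³/μ at r = 63400 km, T = 44.1 hours = 44.1 × 3600 s = 1.5876×10^5 s: μ = 4π²r³/T² = 3.99158×10^5 km³/s².
The Hohmann ellipse has a_t = (r₁ + r₂)/2 = 36050 km.
By Kepler's third law the transfer-orbit period is T = 2π√(a_t³/μ), so t = T/2 = 34036 s.
Converting: 34036 s ÷ 3600 s/hour = 9.45 hours.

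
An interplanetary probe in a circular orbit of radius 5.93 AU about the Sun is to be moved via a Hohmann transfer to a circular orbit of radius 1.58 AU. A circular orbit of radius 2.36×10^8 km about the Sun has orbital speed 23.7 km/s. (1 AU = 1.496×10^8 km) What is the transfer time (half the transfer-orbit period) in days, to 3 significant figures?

From the circular-orbit relation v² = μ/r at r = 2.36×10^8 km: μ = v²r = (23.7)² × 2.36×10^8 = 1.32559×10^11 km³/s².
In km: r₁ = 5.93 × 1.496×10^8 = 8.87128×10^8 km; r₂ = 1.58 × 1.496×10^8 = 2.36368×10^8 km.
Transfer-ellipse semi-major axis a_t = (r₁ + r₂)/2 = (8.87128×10^8 + 2.36368×10^8)/2 = 5.61748×10^8 km.
Transfer time t = π√(a_t³/μ) = π√((5.61748×10^8)³ / 1.32559×10^11) = 1.149×10^8 s.
Converting: 1.149×10^8 s ÷ 86400 s/day = 1330 days.

t = 1330 days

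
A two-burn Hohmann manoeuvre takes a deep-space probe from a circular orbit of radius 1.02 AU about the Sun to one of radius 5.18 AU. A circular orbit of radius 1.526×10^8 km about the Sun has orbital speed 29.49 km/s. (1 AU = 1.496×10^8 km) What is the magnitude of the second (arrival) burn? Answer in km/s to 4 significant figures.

Δv₂ = 5.580 km/s

From the circular-orbit relation v² = μ/r at r = 1.526×10^8 km: μ = v²r = (29.49)² × 1.526×10^8 = 1.32710×10^11 km³/s².
In km: r₁ = 1.02 × 1.496×10^8 = 1.52592×10^8 km; r₂ = 5.18 × 1.496×10^8 = 7.74928×10^8 km.
Transfer-ellipse semi-major axis a_t = (r₁ + r₂)/2 = (1.52592×10^8 + 7.74928×10^8)/2 = 4.6376×10^8 km.
Circular speed at r = 7.74928×10^8 km: v_c = √(μ/r) = 13.0864 km/s.
Vis-viva on the transfer ellipse at r = 7.74928×10^8 km gives v_t = √[μ(2/r − 1/a_t)] = 7.50655 km/s.
Δv₂ = |v_t − v_c| = |7.50655 − 13.0864| = 5.580 km/s.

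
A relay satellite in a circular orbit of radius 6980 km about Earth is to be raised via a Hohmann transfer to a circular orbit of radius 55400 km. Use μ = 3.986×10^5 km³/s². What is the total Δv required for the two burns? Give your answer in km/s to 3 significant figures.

The Hohmann ellipse has a_t = (r₁ + r₂)/2 = 31190 km.
Circular speed at r₁: v₁ = √(μ/r₁) = √(3.986×10^5/6980) = 7.55685 km/s.
On the transfer ellipse at r₁, vis-viva equation gives v_p = √[μ(2/r₁ − 1/a_t)] = 10.0714 km/s.
First burn Δv₁ = |v_p − v₁| = 2.515 km/s.
At r₂, v₂ = √(μ/r₂) = 2.682 km/s.
Transfer-orbit speed at r₂: v_a = √[μ(2/r₂ − 1/a_t)] = 1.269 km/s.
Second burn Δv₂ = |v₂ − v_a| = 1.413 km/s.
Total Δv = Δv₁ + Δv₂ = 3.928 km/s.

Δv = 3.93 km/s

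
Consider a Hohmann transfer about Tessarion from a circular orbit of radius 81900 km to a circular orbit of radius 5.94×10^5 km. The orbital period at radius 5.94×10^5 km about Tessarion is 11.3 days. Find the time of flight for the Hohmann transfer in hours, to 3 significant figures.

From Kepler's third law T² = 4π²r³/μ at r = 5.94×10^5 km, T = 11.3 days = 11.3 × 86400 s = 9.7632×10^5 s: μ = 4π²r³/T² = 8.68030×10^6 km³/s².
Transfer-ellipse semi-major axis a_t = (r₁ + r₂)/2 = (81900 + 5.940×10^5)/2 = 3.3795×10^5 km.
Transfer time t = π√(a_t³/μ) = π√((3.3795×10^5)³ / 8.68030×10^6) = 2.095×10^5 s.
Converting: 2.095×10^5 s ÷ 3600 s/hour = 58.2 hours.

t = 58.2 hours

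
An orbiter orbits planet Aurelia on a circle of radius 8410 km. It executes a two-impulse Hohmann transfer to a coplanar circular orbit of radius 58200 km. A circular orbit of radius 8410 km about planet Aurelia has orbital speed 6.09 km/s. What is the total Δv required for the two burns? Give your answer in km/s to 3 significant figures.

From the circular-orbit relation v² = μ/r at r = 8410 km: μ = v²r = (6.09)² × 8410 = 3.11911×10^5 km³/s².
Semi-major axis of the transfer orbit: a_t = (8410 + 58200)/2 = 33305 km.
At r₁ the circular-orbit speed is v₁ = √(μ/r₁) = 6.0900 km/s.
On the transfer ellipse at r₁, vis-viva equation gives v_p = √[μ(2/r₁ − 1/a_t)] = 8.0505 km/s.
First burn Δv₁ = |v_p − v₁| = 1.9605 km/s.
At r₂, v₂ = √(μ/r₂) = 2.3150 km/s.
Transfer-orbit speed at r₂: v_a = √[μ(2/r₂ − 1/a_t)] = 1.1633 km/s.
Second burn Δv₂ = |v₂ − v_a| = 1.1517 km/s.
Total Δv = Δv₁ + Δv₂ = 3.112 km/s.

Δv = 3.11 km/s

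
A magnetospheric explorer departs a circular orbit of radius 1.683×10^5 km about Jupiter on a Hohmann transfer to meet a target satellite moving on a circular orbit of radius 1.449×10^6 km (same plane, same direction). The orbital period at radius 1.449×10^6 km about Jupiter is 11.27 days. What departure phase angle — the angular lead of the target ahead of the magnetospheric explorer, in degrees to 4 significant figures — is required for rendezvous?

From Kepler's third law T² = 4π²r³/μ at r = 1.449×10^6 km, T = 11.27 days = 11.27 × 86400 s = 9.73728×10^5 s: μ = 4π²r³/T² = 1.26675×10^8 km³/s².
Semi-major axis of the transfer orbit: a_t = (1.683×10^5 + 1.449×10^6)/2 = 8.0865×10^5 km.
The half-period of the transfer ellipse is t = π√(a_t³/μ) = 2.029766×10^5 s.
The target's mean motion on its circular orbit is ω₂ = √(μ/r₂³) = 6.452711×10^-6 rad/s.
Angle swept by the target during transfer: ω₂·t = 1.3097 rad = 75.04°.
The magnetospheric explorer traverses 180° on the transfer ellipse, so the target must lead by 180° − 75.04° = 105.0°.

φ = 105.0°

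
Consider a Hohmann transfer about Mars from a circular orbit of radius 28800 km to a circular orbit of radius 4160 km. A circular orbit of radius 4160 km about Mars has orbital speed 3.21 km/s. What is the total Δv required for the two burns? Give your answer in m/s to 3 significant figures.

Δv = 1640 m/s

From the circular-orbit relation v² = μ/r at r = 4160 km: μ = v²r = (3.21)² × 4160 = 42865.1 km³/s².
Transfer-ellipse semi-major axis a_t = (r₁ + r₂)/2 = (28800 + 4160)/2 = 16480 km.
At r₁ the circular-orbit speed is v₁ = √(μ/r₁) = 1.21999 km/s.
On the transfer ellipse at r₁, v² = μ(2/r − 1/a) gives v_a = √[μ(2/r₁ − 1/a_t)] = 0.612948 km/s.
First burn Δv₁ = |v_a − v₁| = 0.60704 km/s.
At r₂, v₂ = √(μ/r₂) = 3.2100 km/s.
Transfer-orbit speed at r₂: v_p = √[μ(2/r₂ − 1/a_t)] = 4.2435 km/s.
Second burn Δv₂ = |v₂ − v_p| = 1.0335 km/s.
Δv = Δv₁ + Δv₂ = 0.60704 + 1.0335 = 1.641 km/s.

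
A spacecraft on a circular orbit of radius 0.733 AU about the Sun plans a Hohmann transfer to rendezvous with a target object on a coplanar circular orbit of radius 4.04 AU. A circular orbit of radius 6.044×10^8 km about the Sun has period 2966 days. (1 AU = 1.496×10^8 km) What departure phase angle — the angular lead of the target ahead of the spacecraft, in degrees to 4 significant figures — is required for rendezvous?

φ = 98.28°

From Kepler's third law T² = 4π²r³/μ at r = 6.044×10^8 km, T = 2966 days = 2966 × 86400 s = 2.562624×10^8 s: μ = 4π²r³/T² = 1.32728×10^11 km³/s².
In km: r₁ = 0.733 × 1.496×10^8 = 1.096568×10^8 km; r₂ = 4.04 × 1.496×10^8 = 6.04384×10^8 km.
Semi-major axis of the transfer orbit: a_t = (1.096568×10^8 + 6.04384×10^8)/2 = 3.570204×10^8 km.
The half-period of the transfer ellipse is t = π√(a_t³/μ) = 5.817×10^7 s.
Target angular speed ω₂ = √(μ/r₂³) = 2.452×10^-8 rad/s.
Angle swept by the target during transfer: ω₂·t = 1.4263 rad = 81.72°.
Arrival is 180° from departure on the ellipse, so φ = 180° − 81.72° = 98.28°.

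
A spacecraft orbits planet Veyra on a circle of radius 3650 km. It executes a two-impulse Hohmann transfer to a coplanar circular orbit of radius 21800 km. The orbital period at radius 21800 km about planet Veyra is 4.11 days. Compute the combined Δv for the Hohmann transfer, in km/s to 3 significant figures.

From Kepler's third law T² = 4π²r³/μ at r = 21800 km, T = 4.11 days = 4.11 × 86400 s = 3.55104×10^5 s: μ = 4π²r³/T² = 3243.53 km³/s².
The Hohmann ellipse has a_t = (r₁ + r₂)/2 = 12725 km.
Circular speed at r₁: v₁ = √(μ/r₁) = √(3243.53/3650) = 0.942676 km/s.
On the transfer ellipse at r₁, vis-viva gives v_p = √[μ(2/r₁ − 1/a_t)] = 1.23385 km/s.
First burn Δv₁ = |v_p − v₁| = 0.2912 km/s.
Circular speed at r₂: v₂ = √(μ/r₂) = 0.3857 km/s.
Transfer-orbit speed at r₂: v_a = √[μ(2/r₂ − 1/a_t)] = 0.2066 km/s.
Second burn Δv₂ = |v₂ − v_a| = 0.1791 km/s.
Δv = Δv₁ + Δv₂ = 0.2912 + 0.1791 = 0.4703 km/s.

Δv = 0.470 km/s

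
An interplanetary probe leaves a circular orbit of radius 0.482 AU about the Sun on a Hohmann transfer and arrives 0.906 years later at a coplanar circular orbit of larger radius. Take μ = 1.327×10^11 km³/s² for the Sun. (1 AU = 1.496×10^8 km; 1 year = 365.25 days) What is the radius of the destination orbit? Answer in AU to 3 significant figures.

r₂ = 2.49 AU

In km: r₁ = 0.482 × 1.496×10^8 = 7.21072×10^7 km.
Transfer time t = 0.906 years × 365.25 × 86400 s = 2.85911856×10^7 s, and t = π√(a_t³/μ).
So a_t = (μ t²/π²)^(1/3) = (1.327×10^11 × (2.85911856×10^7)² / π²)^(1/3) = 2.2234×10^8 km.
Since a_t = (r₁ + r₂)/2, r₂ = 2a_t − r₁ = 2×2.2234×10^8 − 7.21072×10^7 = 3.725728×10^8 km.
In AU: r₂ = 3.725728×10^8 / 1.496×10^8 = 2.49 AU.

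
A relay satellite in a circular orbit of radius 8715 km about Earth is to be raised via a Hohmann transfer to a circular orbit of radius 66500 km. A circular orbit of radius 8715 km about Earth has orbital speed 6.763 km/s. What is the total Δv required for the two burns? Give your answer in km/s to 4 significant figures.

From the circular-orbit relation v² = μ/r at r = 8715 km: μ = v²r = (6.763)² × 8715 = 3.98608×10^5 km³/s².
The Hohmann ellipse has a_t = (r₁ + r₂)/2 = 37607.5 km.
At r₁ the circular-orbit speed is v₁ = √(μ/r₁) = 6.763 km/s.
Transfer-orbit speed at r₁ (vis-viva equation): v_p = √[μ(2/r₁ − 1/a_t)] = 8.993 km/s.
First burn Δv₁ = |v_p − v₁| = 2.230 km/s.
Circular speed at r₂: v₂ = √(μ/r₂) = 2.4483 km/s.
Transfer-orbit speed at r₂: v_a = √[μ(2/r₂ − 1/a_t)] = 1.1786 km/s.
Second burn Δv₂ = |v₂ − v_a| = 1.270 km/s.
Δv = Δv₁ + Δv₂ = 2.230 + 1.270 = 3.500 km/s.

Δv = 3.500 km/s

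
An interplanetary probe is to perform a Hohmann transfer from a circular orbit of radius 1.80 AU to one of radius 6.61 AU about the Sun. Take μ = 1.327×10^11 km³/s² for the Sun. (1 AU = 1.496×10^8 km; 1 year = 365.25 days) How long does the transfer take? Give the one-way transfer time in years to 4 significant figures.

t = 4.312 years

In km: r₁ = 1.80 × 1.496×10^8 = 2.6928×10^8 km; r₂ = 6.61 × 1.496×10^8 = 9.88856×10^8 km.
Transfer-ellipse semi-major axis a_t = (r₁ + r₂)/2 = (2.6928×10^8 + 9.88856×10^8)/2 = 6.29068×10^8 km.
Half the transfer-orbit period gives t = π√(a_t³/μ) = 1.3607×10^8 s.
Converting: 1.3607×10^8 s ÷ 3.15576×10^7 s/year (365.25 × 86400) = 4.312 years.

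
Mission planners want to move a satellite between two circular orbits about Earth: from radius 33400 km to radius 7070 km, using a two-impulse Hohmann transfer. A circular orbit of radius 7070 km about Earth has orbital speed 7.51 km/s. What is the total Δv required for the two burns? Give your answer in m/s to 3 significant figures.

Δv = 3550 m/s

From the circular-orbit relation v² = μ/r at r = 7070 km: μ = v²r = (7.51)² × 7070 = 3.98749×10^5 km³/s².
Transfer-ellipse semi-major axis a_t = (r₁ + r₂)/2 = (33400 + 7070)/2 = 20235 km.
At r₁ the circular-orbit speed is v₁ = √(μ/r₁) = 3.45523 km/s.
On the transfer ellipse at r₁, v² = μ(2/r − 1/a) gives v_a = √[μ(2/r₁ − 1/a_t)] = 2.04237 km/s.
First burn Δv₁ = |v_a − v₁| = 1.4129 km/s.
At r₂, v₂ = √(μ/r₂) = 7.5100 km/s.
Transfer-orbit speed at r₂: v_p = √[μ(2/r₂ − 1/a_t)] = 9.6485 km/s.
Second burn Δv₂ = |v₂ − v_p| = 2.1385 km/s.
Δv = Δv₁ + Δv₂ = 1.4129 + 2.1385 = 3.551 km/s.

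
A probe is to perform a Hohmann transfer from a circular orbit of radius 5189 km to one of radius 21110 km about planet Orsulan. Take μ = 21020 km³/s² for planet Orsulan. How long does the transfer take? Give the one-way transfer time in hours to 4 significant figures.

The Hohmann ellipse has a_t = (r₁ + r₂)/2 = 13149.5 km.
Half the transfer-orbit period gives t = π√(a_t³/μ) = 32674 s.
Converting: 32674 s ÷ 3600 s/hour = 9.076 hours.

t = 9.076 hours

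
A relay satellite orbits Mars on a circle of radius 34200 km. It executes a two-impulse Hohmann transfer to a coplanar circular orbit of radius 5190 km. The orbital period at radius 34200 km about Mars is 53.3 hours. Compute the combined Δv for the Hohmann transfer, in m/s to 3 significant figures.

Δv = 1460 m/s

From Kepler's third law T² = 4π²r³/μ at r = 34200 km, T = 53.3 hours = 53.3 × 3600 s = 1.9188×10^5 s: μ = 4π²r³/T² = 42892.2 km³/s².
The Hohmann ellipse has a_t = (r₁ + r₂)/2 = 19695 km.
Circular speed at r₁: v₁ = √(μ/r₁) = √(42892.2/34200) = 1.1199 km/s.
Transfer-orbit speed at r₁ (vis-viva equation): v_a = √[μ(2/r₁ − 1/a_t)] = 0.57489 km/s.
First burn Δv₁ = |v_a − v₁| = 0.54501 km/s.
At r₂, v₂ = √(μ/r₂) = 2.87479 km/s.
Transfer-orbit speed at r₂: v_p = √[μ(2/r₂ − 1/a_t)] = 3.78827 km/s.
Second burn Δv₂ = |v₂ − v_p| = 0.91348 km/s.
Δv = Δv₁ + Δv₂ = 0.54501 + 0.91348 = 1.458 km/s.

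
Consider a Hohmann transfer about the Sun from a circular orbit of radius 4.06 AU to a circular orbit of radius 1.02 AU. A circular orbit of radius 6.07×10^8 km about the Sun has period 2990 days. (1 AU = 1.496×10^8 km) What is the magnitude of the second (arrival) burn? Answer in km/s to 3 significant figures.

Δv₂ = 7.78 km/s

From Kepler's third law T² = 4π²r³/μ at r = 6.07×10^8 km, T = 2990 days = 2990 × 86400 s = 2.58336×10^8 s: μ = 4π²r³/T² = 1.32299×10^11 km³/s².
In km: r₁ = 4.06 × 1.496×10^8 = 6.07376×10^8 km; r₂ = 1.02 × 1.496×10^8 = 1.52592×10^8 km.
The Hohmann ellipse has a_t = (r₁ + r₂)/2 = 3.79984×10^8 km.
On the circular orbit at r = 1.52592×10^8 km, v_c = √(μ/r) = 29.445 km/s.
Vis-viva on the transfer ellipse at r = 1.52592×10^8 km gives v_t = √[μ(2/r − 1/a_t)] = 37.227 km/s.
Δv₂ = |v_t − v_c| = |37.227 − 29.445| = 7.782 km/s.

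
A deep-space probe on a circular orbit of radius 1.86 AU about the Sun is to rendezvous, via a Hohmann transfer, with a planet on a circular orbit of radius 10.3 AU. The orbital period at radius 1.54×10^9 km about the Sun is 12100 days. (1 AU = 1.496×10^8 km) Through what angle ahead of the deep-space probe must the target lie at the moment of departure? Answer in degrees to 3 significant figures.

φ = 98.4°

From Kepler's third law T² = 4π²r³/μ at r = 1.54×10^9 km, T = 12100 days = 12100 × 86400 s = 1.04544×10^9 s: μ = 4π²r³/T² = 1.31924×10^11 km³/s².
In km: r₁ = 1.86 × 1.496×10^8 = 2.78256×10^8 km; r₂ = 10.3 × 1.496×10^8 = 1.54088×10^9 km.
Semi-major axis of the transfer orbit: a_t = (2.78256×10^8 + 1.54088×10^9)/2 = 9.09568×10^8 km.
The half-period of the transfer ellipse is t = π√(a_t³/μ) = 2.37269×10^8 s.
The target's mean motion on its circular orbit is ω₂ = √(μ/r₂³) = 6.00494×10^-9 rad/s.
Angle swept by the target during transfer: ω₂·t = 1.42479 rad = 81.63°.
Arrival is 180° from departure on the ellipse, so φ = 180° − 81.63° = 98.4°.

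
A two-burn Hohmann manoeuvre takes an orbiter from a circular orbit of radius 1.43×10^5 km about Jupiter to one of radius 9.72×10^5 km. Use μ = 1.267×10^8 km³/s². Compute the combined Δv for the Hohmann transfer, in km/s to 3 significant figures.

Δv = 15.2 km/s

The Hohmann ellipse has a_t = (r₁ + r₂)/2 = 5.575×10^5 km.
Circular speed at r₁: v₁ = √(μ/r₁) = √(1.267×10^8/1.430×10^5) = 29.766 km/s.
On the transfer ellipse at r₁, vis-viva equation gives v_p = √[μ(2/r₁ − 1/a_t)] = 39.303 km/s.
First burn Δv₁ = |v_p − v₁| = 9.537 km/s.
Circular speed at r₂: v₂ = √(μ/r₂) = 11.417 km/s.
Transfer-orbit speed at r₂: v_a = √[μ(2/r₂ − 1/a_t)] = 5.7823 km/s.
Second burn Δv₂ = |v₂ − v_a| = 5.635 km/s.
Δv = Δv₁ + Δv₂ = 9.537 + 5.635 = 15.17 km/s.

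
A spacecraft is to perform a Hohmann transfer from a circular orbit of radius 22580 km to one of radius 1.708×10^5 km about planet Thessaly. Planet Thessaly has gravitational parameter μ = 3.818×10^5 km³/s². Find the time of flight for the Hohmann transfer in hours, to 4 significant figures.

Transfer-ellipse semi-major axis a_t = (r₁ + r₂)/2 = (22580 + 1.708×10^5)/2 = 96690 km.
Transfer time t = π√(a_t³/μ) = π√((96690)³ / 3.818×10^5) = 1.5286×10^5 s.
Converting: 1.5286×10^5 s ÷ 3600 s/hour = 42.46 hours.

t = 42.46 hours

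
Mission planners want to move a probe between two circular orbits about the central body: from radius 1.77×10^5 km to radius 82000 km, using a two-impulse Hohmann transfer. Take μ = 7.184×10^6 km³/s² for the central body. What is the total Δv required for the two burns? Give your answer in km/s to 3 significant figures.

Δv = 2.88 km/s

Transfer-ellipse semi-major axis a_t = (r₁ + r₂)/2 = (1.770×10^5 + 82000)/2 = 1.295×10^5 km.
Circular speed at r₁: v₁ = √(μ/r₁) = √(7.184×10^6/1.770×10^5) = 6.371 km/s.
On the transfer ellipse at r₁, vis-viva equation gives v_a = √[μ(2/r₁ − 1/a_t)] = 5.070 km/s.
First burn Δv₁ = |v_a − v₁| = 1.301 km/s.
At r₂, v₂ = √(μ/r₂) = 9.3600 km/s.
Transfer-orbit speed at r₂: v_p = √[μ(2/r₂ − 1/a_t)] = 10.943 km/s.
Second burn Δv₂ = |v₂ − v_p| = 1.583 km/s.
Total Δv = Δv₁ + Δv₂ = 2.884 km/s.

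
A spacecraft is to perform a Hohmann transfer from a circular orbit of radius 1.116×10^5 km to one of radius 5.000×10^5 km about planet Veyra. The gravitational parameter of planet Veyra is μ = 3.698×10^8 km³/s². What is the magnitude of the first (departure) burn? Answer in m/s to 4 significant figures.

Semi-major axis of the transfer orbit: a_t = (1.116×10^5 + 5.000×10^5)/2 = 3.058×10^5 km.
On the circular orbit at r = 1.116×10^5 km, v_c = √(μ/r) = 57.564 km/s.
Vis-viva on the transfer ellipse at r = 1.116×10^5 km gives v_t = √[μ(2/r − 1/a_t)] = 73.607 km/s.
Δv₁ = |v_t − v_c| = |73.607 − 57.564| = 16.04 km/s.

Δv₁ = 16040 m/s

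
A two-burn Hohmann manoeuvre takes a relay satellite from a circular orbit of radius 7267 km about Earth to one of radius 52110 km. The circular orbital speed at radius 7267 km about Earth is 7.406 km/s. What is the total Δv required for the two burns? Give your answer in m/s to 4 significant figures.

Δv = 3803 m/s

From the circular-orbit relation v² = μ/r at r = 7267 km: μ = v²r = (7.406)² × 7267 = 3.98586×10^5 km³/s².
Transfer-ellipse semi-major axis a_t = (r₁ + r₂)/2 = (7267 + 52110)/2 = 29688.5 km.
At r₁ the circular-orbit speed is v₁ = √(μ/r₁) = 7.406 km/s.
Transfer-orbit speed at r₁ (vis-viva): v_p = √[μ(2/r₁ − 1/a_t)] = 9.812 km/s.
First burn Δv₁ = |v_p − v₁| = 2.406 km/s.
At r₂, v₂ = √(μ/r₂) = 2.7657 km/s.
Transfer-orbit speed at r₂: v_a = √[μ(2/r₂ − 1/a_t)] = 1.3683 km/s.
Second burn Δv₂ = |v₂ − v_a| = 1.397 km/s.
Total Δv = Δv₁ + Δv₂ = 3.803 km/s.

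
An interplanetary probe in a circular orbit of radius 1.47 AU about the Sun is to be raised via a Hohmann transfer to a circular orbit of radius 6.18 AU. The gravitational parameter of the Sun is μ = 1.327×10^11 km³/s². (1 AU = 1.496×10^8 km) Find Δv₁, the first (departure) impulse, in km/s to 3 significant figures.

In km: r₁ = 1.47 × 1.496×10^8 = 2.19912×10^8 km; r₂ = 6.18 × 1.496×10^8 = 9.24528×10^8 km.
Transfer-ellipse semi-major axis a_t = (r₁ + r₂)/2 = (2.19912×10^8 + 9.24528×10^8)/2 = 5.7222×10^8 km.
Circular speed at r = 2.19912×10^8 km: v_c = √(μ/r) = 24.565 km/s.
Vis-viva on the transfer ellipse at r = 2.19912×10^8 km gives v_t = √[μ(2/r − 1/a_t)] = 31.224 km/s.
Δv₁ = |v_t − v_c| = |31.224 − 24.565| = 6.659 km/s.

Δv₁ = 6.66 km/s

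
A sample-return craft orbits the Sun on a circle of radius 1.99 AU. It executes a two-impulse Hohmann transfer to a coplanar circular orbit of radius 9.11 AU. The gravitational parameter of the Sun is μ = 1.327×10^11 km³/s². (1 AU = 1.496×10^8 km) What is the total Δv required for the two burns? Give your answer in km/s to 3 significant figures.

Δv = 9.90 km/s

In km: r₁ = 1.99 × 1.496×10^8 = 2.97704×10^8 km; r₂ = 9.11 × 1.496×10^8 = 1.362856×10^9 km.
The Hohmann ellipse has a_t = (r₁ + r₂)/2 = 8.3028×10^8 km.
Circular speed at r₁: v₁ = √(μ/r₁) = √(1.327×10^11/2.97704×10^8) = 21.1127 km/s.
On the transfer ellipse at r₁, v² = μ(2/r − 1/a) gives v_p = √[μ(2/r₁ − 1/a_t)] = 27.0493 km/s.
First burn Δv₁ = |v_p − v₁| = 5.937 km/s.
Circular speed at r₂: v₂ = √(μ/r₂) = 9.868 km/s.
Transfer-orbit speed at r₂: v_a = √[μ(2/r₂ − 1/a_t)] = 5.909 km/s.
Second burn Δv₂ = |v₂ − v_a| = 3.959 km/s.
Δv = Δv₁ + Δv₂ = 5.937 + 3.959 = 9.896 km/s.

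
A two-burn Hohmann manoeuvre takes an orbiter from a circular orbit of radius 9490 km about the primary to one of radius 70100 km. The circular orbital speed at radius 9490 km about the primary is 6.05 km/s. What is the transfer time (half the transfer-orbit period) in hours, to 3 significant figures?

From the circular-orbit relation v² = μ/r at r = 9490 km: μ = v²r = (6.05)² × 9490 = 3.47358×10^5 km³/s².
The Hohmann ellipse has a_t = (r₁ + r₂)/2 = 39795 km.
By Kepler's third law the transfer-orbit period is T = 2π√(a_t³/μ), so t = T/2 = 42320 s.
Converting: 42320 s ÷ 3600 s/hour = 11.8 hours.

t = 11.8 hours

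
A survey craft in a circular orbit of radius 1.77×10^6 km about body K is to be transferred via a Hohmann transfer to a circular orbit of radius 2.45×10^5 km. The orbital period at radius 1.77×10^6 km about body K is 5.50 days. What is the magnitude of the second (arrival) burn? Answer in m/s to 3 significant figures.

From Kepler's third law T² = 4π²r³/μ at r = 1.77×10^6 km, T = 5.50 days = 5.50 × 86400 s = 4.752×10^5 s: μ = 4π²r³/T² = 9.69453×10^8 km³/s².
Transfer-ellipse semi-major axis a_t = (r₁ + r₂)/2 = (1.770×10^6 + 2.450×10^5)/2 = 1.0075×10^6 km.
On the circular orbit at r = 2.450×10^5 km, v_c = √(μ/r) = 62.904 km/s.
Transfer-orbit speed at the same r (vis-viva, a = a_t): v_t = √[μ(2/r − 1/a_t)] = 83.377 km/s.
Δv₂ = |v_t − v_c| = |83.377 − 62.904| = 20.47 km/s.

Δv₂ = 20500 m/s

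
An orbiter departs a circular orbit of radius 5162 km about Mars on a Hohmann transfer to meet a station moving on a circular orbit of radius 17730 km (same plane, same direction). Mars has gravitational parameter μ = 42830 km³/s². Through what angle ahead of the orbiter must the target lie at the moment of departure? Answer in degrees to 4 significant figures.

Transfer-ellipse semi-major axis a_t = (r₁ + r₂)/2 = (5162 + 17730)/2 = 11446 km.
The half-period of the transfer ellipse is t = π√(a_t³/μ) = 18589 s.
Target angular speed ω₂ = √(μ/r₂³) = 8.7662×10^-5 rad/s.
Angle swept by the target during transfer: ω₂·t = 1.62955 rad = 93.37°.
Arrival is 180° from departure on the ellipse, so φ = 180° − 93.37° = 86.63°.

φ = 86.63°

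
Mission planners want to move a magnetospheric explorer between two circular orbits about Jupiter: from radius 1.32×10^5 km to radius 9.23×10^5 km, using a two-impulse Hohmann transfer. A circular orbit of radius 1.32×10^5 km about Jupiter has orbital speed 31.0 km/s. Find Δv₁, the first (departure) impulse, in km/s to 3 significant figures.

From the circular-orbit relation v² = μ/r at r = 1.32×10^5 km: μ = v²r = (31.0)² × 1.32×10^5 = 1.26852×10^8 km³/s².
The Hohmann ellipse has a_t = (r₁ + r₂)/2 = 5.275×10^5 km.
Circular speed at r = 1.320×10^5 km: v_c = √(μ/r) = 31.00 km/s.
Transfer-orbit speed at the same r (vis-viva, a = a_t): v_t = √[μ(2/r − 1/a_t)] = 41.01 km/s.
Δv₁ = |v_t − v_c| = |41.01 − 31.00| = 10.01 km/s.

Δv₁ = 10.0 km/s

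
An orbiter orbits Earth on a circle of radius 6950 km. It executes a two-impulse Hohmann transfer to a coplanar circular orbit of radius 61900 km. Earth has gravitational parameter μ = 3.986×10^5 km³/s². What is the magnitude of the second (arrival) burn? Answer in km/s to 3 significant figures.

Semi-major axis of the transfer orbit: a_t = (6950 + 61900)/2 = 34425 km.
On the circular orbit at r = 61900 km, v_c = √(μ/r) = 2.5376 km/s.
Transfer-orbit speed at the same r (vis-viva, a = a_t): v_t = √[μ(2/r − 1/a_t)] = 1.1402 km/s.
Δv₂ = |v_t − v_c| = |1.1402 − 2.5376| = 1.397 km/s.

Δv₂ = 1.40 km/s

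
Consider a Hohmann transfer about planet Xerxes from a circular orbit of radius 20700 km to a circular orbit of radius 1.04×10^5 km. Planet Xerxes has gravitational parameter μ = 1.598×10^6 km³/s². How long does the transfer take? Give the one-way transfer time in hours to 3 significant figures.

Semi-major axis of the transfer orbit: a_t = (20700 + 1.040×10^5)/2 = 62350 km.
Half the transfer-orbit period gives t = π√(a_t³/μ) = 38690 s.
Converting: 38690 s ÷ 3600 s/hour = 10.7 hours.

t = 10.7 hours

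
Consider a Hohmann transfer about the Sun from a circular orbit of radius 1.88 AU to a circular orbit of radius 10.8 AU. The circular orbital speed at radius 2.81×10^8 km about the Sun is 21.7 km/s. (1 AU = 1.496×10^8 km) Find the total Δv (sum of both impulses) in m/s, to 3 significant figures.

From the circular-orbit relation v² = μ/r at r = 2.81×10^8 km: μ = v²r = (21.7)² × 2.81×10^8 = 1.32320×10^11 km³/s².
In km: r₁ = 1.88 × 1.496×10^8 = 2.81248×10^8 km; r₂ = 10.8 × 1.496×10^8 = 1.61568×10^9 km.
Transfer-ellipse semi-major axis a_t = (r₁ + r₂)/2 = (2.81248×10^8 + 1.61568×10^9)/2 = 9.48464×10^8 km.
Circular speed at r₁: v₁ = √(μ/r₁) = √(1.32320×10^11/2.81248×10^8) = 21.6904 km/s.
On the transfer ellipse at r₁, vis-viva gives v_p = √[μ(2/r₁ − 1/a_t)] = 28.3097 km/s.
First burn Δv₁ = |v_p − v₁| = 6.619 km/s.
Circular speed at r₂: v₂ = √(μ/r₂) = 9.050 km/s.
Transfer-orbit speed at r₂: v_a = √[μ(2/r₂ − 1/a_t)] = 4.928 km/s.
Second burn Δv₂ = |v₂ − v_a| = 4.122 km/s.
Total Δv = Δv₁ + Δv₂ = 10.74 km/s.

Δv = 10700 m/s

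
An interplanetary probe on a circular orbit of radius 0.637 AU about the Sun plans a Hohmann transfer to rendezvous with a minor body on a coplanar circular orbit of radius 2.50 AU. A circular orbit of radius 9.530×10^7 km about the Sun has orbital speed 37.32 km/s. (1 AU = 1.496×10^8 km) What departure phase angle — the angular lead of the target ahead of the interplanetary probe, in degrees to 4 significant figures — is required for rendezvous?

φ = 90.55°

From the circular-orbit relation v² = μ/r at r = 9.530×10^7 km: μ = v²r = (37.32)² × 9.530×10^7 = 1.32732×10^11 km³/s².
In km: r₁ = 0.637 × 1.496×10^8 = 9.52952×10^7 km; r₂ = 2.50 × 1.496×10^8 = 3.740×10^8 km.
Semi-major axis of the transfer orbit: a_t = (9.52952×10^7 + 3.740×10^8)/2 = 2.346476×10^8 km.
The half-period of the transfer ellipse is t = π√(a_t³/μ) = 3.0995×10^7 s.
The target's mean motion on its circular orbit is ω₂ = √(μ/r₂³) = 5.0371×10^-8 rad/s.
Angle swept by the target during transfer: ω₂·t = 1.5612 rad = 89.45°.
The interplanetary probe traverses 180° on the transfer ellipse, so the target must lead by 180° − 89.45° = 90.55°.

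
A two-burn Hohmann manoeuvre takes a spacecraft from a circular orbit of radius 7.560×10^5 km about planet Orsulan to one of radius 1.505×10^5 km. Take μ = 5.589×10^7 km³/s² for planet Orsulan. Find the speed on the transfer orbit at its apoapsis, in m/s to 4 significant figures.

v = 4955 m/s

The Hohmann ellipse has a_t = (r₁ + r₂)/2 = 4.5325×10^5 km.
At apoapsis, r = 7.560×10^5 km.
Vis-viva: v = √[μ(2/r − 1/a_t)] = √[5.589×10^7 × (2/7.560×10^5 − 1/4.5325×10^5)] = 4.955 km/s.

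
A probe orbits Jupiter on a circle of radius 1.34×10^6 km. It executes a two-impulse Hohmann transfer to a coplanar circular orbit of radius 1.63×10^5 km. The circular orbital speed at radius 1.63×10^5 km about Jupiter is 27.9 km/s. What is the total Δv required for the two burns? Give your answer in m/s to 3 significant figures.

Δv = 14600 m/s

From the circular-orbit relation v² = μ/r at r = 1.63×10^5 km: μ = v²r = (27.9)² × 1.63×10^5 = 1.26881×10^8 km³/s².
Transfer-ellipse semi-major axis a_t = (r₁ + r₂)/2 = (1.340×10^6 + 1.630×10^5)/2 = 7.515×10^5 km.
Circular speed at r₁: v₁ = √(μ/r₁) = √(1.26881×10^8/1.340×10^6) = 9.7307 km/s.
Transfer-orbit speed at r₁ (v² = μ(2/r − 1/a)): v_a = √[μ(2/r₁ − 1/a_t)] = 4.5318 km/s.
First burn Δv₁ = |v_a − v₁| = 5.1989 km/s.
At r₂, v₂ = √(μ/r₂) = 27.9000 km/s.
Transfer-orbit speed at r₂: v_p = √[μ(2/r₂ − 1/a_t)] = 37.2556 km/s.
Second burn Δv₂ = |v₂ − v_p| = 9.3556 km/s.
Total Δv = Δv₁ + Δv₂ = 14.55 km/s.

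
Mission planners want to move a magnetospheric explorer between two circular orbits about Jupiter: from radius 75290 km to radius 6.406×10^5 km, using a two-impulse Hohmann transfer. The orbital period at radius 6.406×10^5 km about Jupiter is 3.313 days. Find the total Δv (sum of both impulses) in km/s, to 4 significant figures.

Δv = 21.47 km/s

From Kepler's third law T² = 4π²r³/μ at r = 6.406×10^5 km, T = 3.313 days = 3.313 × 86400 s = 2.862432×10^5 s: μ = 4π²r³/T² = 1.26663×10^8 km³/s².
Semi-major axis of the transfer orbit: a_t = (75290 + 6.406×10^5)/2 = 3.57945×10^5 km.
At r₁ the circular-orbit speed is v₁ = √(μ/r₁) = 41.016 km/s.
Transfer-orbit speed at r₁ (vis-viva): v_p = √[μ(2/r₁ − 1/a_t)] = 54.871 km/s.
First burn Δv₁ = |v_p − v₁| = 13.855 km/s.
Circular speed at r₂: v₂ = √(μ/r₂) = 14.0615 km/s.
Transfer-orbit speed at r₂: v_a = √[μ(2/r₂ − 1/a_t)] = 6.44900 km/s.
Second burn Δv₂ = |v₂ − v_a| = 7.6125 km/s.
Δv = Δv₁ + Δv₂ = 13.855 + 7.6125 = 21.47 km/s.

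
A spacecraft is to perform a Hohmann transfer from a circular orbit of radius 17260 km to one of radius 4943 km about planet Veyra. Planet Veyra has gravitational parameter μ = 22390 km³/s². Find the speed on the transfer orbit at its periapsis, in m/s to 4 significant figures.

v = 2654 m/s

Semi-major axis of the transfer orbit: a_t = (17260 + 4943)/2 = 11101.5 km.
At periapsis, r = 4943 km.
Vis-viva: v = √[μ(2/r − 1/a_t)] = √[22390 × (2/4943 − 1/11101.5)] = 2.654 km/s.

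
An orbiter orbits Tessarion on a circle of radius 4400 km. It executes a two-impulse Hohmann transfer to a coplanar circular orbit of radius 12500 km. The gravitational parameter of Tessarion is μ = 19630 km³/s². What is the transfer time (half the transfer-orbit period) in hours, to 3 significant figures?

The Hohmann ellipse has a_t = (r₁ + r₂)/2 = 8450 km.
By Kepler's third law the transfer-orbit period is T = 2π√(a_t³/μ), so t = T/2 = 17420 s.
Converting: 17420 s ÷ 3600 s/hour = 4.84 hours.

t = 4.84 hours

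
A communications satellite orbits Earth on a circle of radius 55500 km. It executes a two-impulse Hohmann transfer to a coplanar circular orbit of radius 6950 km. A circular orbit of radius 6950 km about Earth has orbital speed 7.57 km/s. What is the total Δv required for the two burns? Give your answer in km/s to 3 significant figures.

Δv = 3.94 km/s

From the circular-orbit relation v² = μ/r at r = 6950 km: μ = v²r = (7.57)² × 6950 = 3.98269×10^5 km³/s².
Transfer-ellipse semi-major axis a_t = (r₁ + r₂)/2 = (55500 + 6950)/2 = 31225 km.
Circular speed at r₁: v₁ = √(μ/r₁) = √(3.98269×10^5/55500) = 2.679 km/s.
On the transfer ellipse at r₁, vis-viva gives v_a = √[μ(2/r₁ − 1/a_t)] = 1.264 km/s.
First burn Δv₁ = |v_a − v₁| = 1.415 km/s.
At r₂, v₂ = √(μ/r₂) = 7.5700 km/s.
Transfer-orbit speed at r₂: v_p = √[μ(2/r₂ − 1/a_t)] = 10.092 km/s.
Second burn Δv₂ = |v₂ − v_p| = 2.522 km/s.
Total Δv = Δv₁ + Δv₂ = 3.937 km/s.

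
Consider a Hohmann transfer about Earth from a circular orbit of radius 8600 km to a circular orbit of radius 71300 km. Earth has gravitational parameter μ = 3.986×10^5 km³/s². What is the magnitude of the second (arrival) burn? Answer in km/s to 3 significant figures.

Δv₂ = 1.27 km/s

Semi-major axis of the transfer orbit: a_t = (8600 + 71300)/2 = 39950 km.
On the circular orbit at r = 71300 km, v_c = √(μ/r) = 2.364 km/s.
Transfer-orbit speed at the same r (vis-viva, a = a_t): v_t = √[μ(2/r − 1/a_t)] = 1.097 km/s.
Δv₂ = |v_t − v_c| = |1.097 − 2.364| = 1.267 km/s.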